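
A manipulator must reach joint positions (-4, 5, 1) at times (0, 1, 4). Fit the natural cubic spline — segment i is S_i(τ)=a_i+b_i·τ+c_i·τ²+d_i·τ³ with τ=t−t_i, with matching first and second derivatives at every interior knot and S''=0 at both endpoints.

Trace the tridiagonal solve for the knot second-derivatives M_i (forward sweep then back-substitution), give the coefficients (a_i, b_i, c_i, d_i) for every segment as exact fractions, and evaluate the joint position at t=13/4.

  seg 0: a=-4 b=247/24 c=0 d=-31/24
  seg 1: a=5 b=77/12 c=-31/8 d=31/72
S(13/4) = 2419/512

Δ: Δ0=9, Δ1=-4/3
row 1: diag=8, rhs=-62; c'=3/8, d'=-31/4
back: M1=-31/4
M: M0=0, M1=-31/4, M2=0
seg 0: a=-4, c=M0/2=0, d=(M1−M0)/(6·1)=-31/24, b=Δ0−h0·(2M0+M1)/6=247/24
seg 1: a=5, c=M1/2=-31/8, d=(M2−M1)/(6·3)=31/72, b=Δ1−h1·(2M1+M2)/6=77/12
t_q=13/4 → seg 1, τ=9/4; S=5+77/12·τ+-31/8·τ²+31/72·τ³=2419/512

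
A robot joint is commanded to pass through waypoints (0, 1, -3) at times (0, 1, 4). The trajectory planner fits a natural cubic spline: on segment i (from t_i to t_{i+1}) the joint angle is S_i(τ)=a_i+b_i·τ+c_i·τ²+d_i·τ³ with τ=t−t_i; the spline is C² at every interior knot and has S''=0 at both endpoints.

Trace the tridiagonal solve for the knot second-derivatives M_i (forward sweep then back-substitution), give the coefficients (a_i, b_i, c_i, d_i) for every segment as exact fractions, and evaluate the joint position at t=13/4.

Δ: Δ0=1, Δ1=-4/3
row 1: diag=8, rhs=-14; c'=3/8, d'=-7/4
back: M1=-7/4
M: M0=0, M1=-7/4, M2=0
seg 0: a=0, c=M0/2=0, d=(M1−M0)/(6·1)=-7/24, b=Δ0−h0·(2M0+M1)/6=31/24
seg 1: a=1, c=M1/2=-7/8, d=(M2−M1)/(6·3)=7/72, b=Δ1−h1·(2M1+M2)/6=5/12
t_q=13/4 → seg 1, τ=9/4; S=1+5/12·τ+-7/8·τ²+7/72·τ³=-709/512

  seg 0: a=0 b=31/24 c=0 d=-7/24
  seg 1: a=1 b=5/12 c=-7/8 d=7/72
S(13/4) = -709/512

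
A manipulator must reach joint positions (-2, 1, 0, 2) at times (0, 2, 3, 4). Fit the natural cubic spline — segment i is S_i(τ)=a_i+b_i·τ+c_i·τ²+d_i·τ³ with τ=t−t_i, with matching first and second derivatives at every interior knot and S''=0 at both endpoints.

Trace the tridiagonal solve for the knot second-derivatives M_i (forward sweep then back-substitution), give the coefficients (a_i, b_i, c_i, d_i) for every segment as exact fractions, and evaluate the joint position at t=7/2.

Δ: Δ0=3/2, Δ1=-1, Δ2=2
row 1: diag=6, rhs=-15; c'=1/6, d'=-5/2
row 2: denom=4−1·1/6=23/6; d'=(18−1·-5/2)/(23/6)=123/23
back: M2=123/23
back: M1=-5/2−1/6·123/23=-78/23
M: M0=0, M1=-78/23, M2=123/23, M3=0
seg 0: a=-2, c=M0/2=0, d=(M1−M0)/(6·2)=-13/46, b=Δ0−h0·(2M0+M1)/6=121/46
seg 1: a=1, c=M1/2=-39/23, d=(M2−M1)/(6·1)=67/46, b=Δ1−h1·(2M1+M2)/6=-35/46
seg 2: a=0, c=M2/2=123/46, d=(M3−M2)/(6·1)=-41/46, b=Δ2−h2·(2M2+M3)/6=5/23
t_q=7/2 → seg 2, τ=1/2; S=0+5/23·τ+123/46·τ²+-41/46·τ³=245/368

  seg 0: a=-2 b=121/46 c=0 d=-13/46
  seg 1: a=1 b=-35/46 c=-39/23 d=67/46
  seg 2: a=0 b=5/23 c=123/46 d=-41/46
S(7/2) = 245/368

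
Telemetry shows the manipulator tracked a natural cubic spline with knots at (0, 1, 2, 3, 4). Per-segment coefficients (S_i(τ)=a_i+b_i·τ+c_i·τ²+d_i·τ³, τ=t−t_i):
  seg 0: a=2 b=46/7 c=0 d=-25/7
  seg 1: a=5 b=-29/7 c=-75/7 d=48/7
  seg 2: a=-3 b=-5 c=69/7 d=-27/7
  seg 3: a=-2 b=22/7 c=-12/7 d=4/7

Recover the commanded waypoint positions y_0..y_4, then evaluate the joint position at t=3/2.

y_0=2 y_1=5 y_2=-3 y_3=-2 y_4=0
S(3/2) = 31/28

y_0 = S_0(0) = a_0 = 2
y_1 = S_1(0) = a_1 = 5
y_2 = S_2(0) = a_2 = -3
y_3 = S_3(0) = a_3 = -2
y_4 = S_3(1) = 0
t_q=3/2 is in segment 1 (τ=1/2); S_1(τ)=31/28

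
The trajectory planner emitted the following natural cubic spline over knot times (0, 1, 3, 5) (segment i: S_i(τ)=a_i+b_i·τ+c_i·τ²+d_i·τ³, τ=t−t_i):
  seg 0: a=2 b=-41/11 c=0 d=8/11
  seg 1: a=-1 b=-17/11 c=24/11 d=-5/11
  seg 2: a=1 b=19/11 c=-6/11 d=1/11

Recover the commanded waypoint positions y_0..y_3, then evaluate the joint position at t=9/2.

y_0=2 y_1=-1 y_2=1 y_3=3
S(9/2) = 235/88

y_0 = S_0(0) = a_0 = 2
y_1 = S_1(0) = a_1 = -1
y_2 = S_2(0) = a_2 = 1
y_3 = S_2(2) = 3
t_q=9/2 is in segment 2 (τ=3/2); S_2(τ)=235/88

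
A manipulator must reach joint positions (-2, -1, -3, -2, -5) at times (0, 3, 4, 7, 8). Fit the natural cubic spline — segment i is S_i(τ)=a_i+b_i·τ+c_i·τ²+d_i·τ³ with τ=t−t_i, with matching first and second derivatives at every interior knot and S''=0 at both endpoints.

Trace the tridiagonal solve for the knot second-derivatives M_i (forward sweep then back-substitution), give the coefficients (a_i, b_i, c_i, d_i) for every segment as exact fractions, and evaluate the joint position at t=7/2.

  seg 0: a=-2 b=205/144 c=0 d=-157/1296
  seg 1: a=-1 b=-133/72 c=-157/144 d=15/16
  seg 2: a=-3 b=-175/144 c=31/18 d=-521/1296
  seg 3: a=-2 b=-125/72 c=-91/48 d=91/144
S(7/2) = -2395/1152

Δ: Δ0=1/3, Δ1=-2, Δ2=1/3, Δ3=-3
row 1: diag=8, rhs=-14; c'=1/8, d'=-7/4
row 2: denom=8−1·1/8=63/8; d'=(14−1·-7/4)/(63/8)=2
row 3: denom=8−3·8/21=48/7; d'=(-20−3·2)/(48/7)=-91/24
back: M3=-91/24
back: M2=2−8/21·-91/24=31/9
back: M1=-7/4−1/8·31/9=-157/72
M: M0=0, M1=-157/72, M2=31/9, M3=-91/24, M4=0
seg 0: a=-2, c=M0/2=0, d=(M1−M0)/(6·3)=-157/1296, b=Δ0−h0·(2M0+M1)/6=205/144
seg 1: a=-1, c=M1/2=-157/144, d=(M2−M1)/(6·1)=15/16, b=Δ1−h1·(2M1+M2)/6=-133/72
seg 2: a=-3, c=M2/2=31/18, d=(M3−M2)/(6·3)=-521/1296, b=Δ2−h2·(2M2+M3)/6=-175/144
seg 3: a=-2, c=M3/2=-91/48, d=(M4−M3)/(6·1)=91/144, b=Δ3−h3·(2M3+M4)/6=-125/72
t_q=7/2 → seg 1, τ=1/2; S=-1+-133/72·τ+-157/144·τ²+15/16·τ³=-2395/1152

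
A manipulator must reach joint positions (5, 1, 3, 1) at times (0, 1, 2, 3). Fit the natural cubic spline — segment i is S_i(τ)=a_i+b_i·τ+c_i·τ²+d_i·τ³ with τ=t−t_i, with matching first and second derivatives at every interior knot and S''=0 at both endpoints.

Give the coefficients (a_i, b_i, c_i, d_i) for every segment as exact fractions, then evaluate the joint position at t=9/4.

  seg 0: a=5 b=-88/15 c=0 d=28/15
  seg 1: a=1 b=-4/15 c=28/5 d=-10/3
  seg 2: a=3 b=14/15 c=-22/5 d=22/15
S(9/4) = 477/160

Δ: Δ0=-4, Δ1=2, Δ2=-2
row 1: diag=4, rhs=36; c'=1/4, d'=9
row 2: denom=4−1·1/4=15/4; d'=(-24−1·9)/(15/4)=-44/5
back: M2=-44/5
back: M1=9−1/4·-44/5=56/5
M: M0=0, M1=56/5, M2=-44/5, M3=0
seg 0: a=5, c=M0/2=0, d=(M1−M0)/(6·1)=28/15, b=Δ0−h0·(2M0+M1)/6=-88/15
seg 1: a=1, c=M1/2=28/5, d=(M2−M1)/(6·1)=-10/3, b=Δ1−h1·(2M1+M2)/6=-4/15
seg 2: a=3, c=M2/2=-22/5, d=(M3−M2)/(6·1)=22/15, b=Δ2−h2·(2M2+M3)/6=14/15
t_q=9/4 → seg 2, τ=1/4; S=3+14/15·τ+-22/5·τ²+22/15·τ³=477/160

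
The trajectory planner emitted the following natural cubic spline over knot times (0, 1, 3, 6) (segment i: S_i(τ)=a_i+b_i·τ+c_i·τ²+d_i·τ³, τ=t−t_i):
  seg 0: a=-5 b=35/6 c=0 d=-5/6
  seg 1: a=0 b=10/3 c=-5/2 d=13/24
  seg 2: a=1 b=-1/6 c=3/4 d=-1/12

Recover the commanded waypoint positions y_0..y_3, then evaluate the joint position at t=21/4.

y_0 = S_0(0) = a_0 = -5
y_1 = S_1(0) = a_1 = 0
y_2 = S_2(0) = a_2 = 1
y_3 = S_2(3) = 5
t_q=21/4 is in segment 2 (τ=9/4); S_2(τ)=889/256

y_0=-5 y_1=0 y_2=1 y_3=5
S(21/4) = 889/256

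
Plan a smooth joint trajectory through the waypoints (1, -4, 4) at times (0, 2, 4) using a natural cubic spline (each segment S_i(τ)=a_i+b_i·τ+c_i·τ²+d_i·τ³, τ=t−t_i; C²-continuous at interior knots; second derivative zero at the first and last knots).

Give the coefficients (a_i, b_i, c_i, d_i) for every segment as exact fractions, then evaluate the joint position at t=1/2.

  seg 0: a=1 b=-33/8 c=0 d=13/32
  seg 1: a=-4 b=3/4 c=39/16 d=-13/32
S(1/2) = -259/256

Δ: Δ0=-5/2, Δ1=4
row 1: diag=8, rhs=39; c'=1/4, d'=39/8
back: M1=39/8
M: M0=0, M1=39/8, M2=0
seg 0: a=1, c=M0/2=0, d=(M1−M0)/(6·2)=13/32, b=Δ0−h0·(2M0+M1)/6=-33/8
seg 1: a=-4, c=M1/2=39/16, d=(M2−M1)/(6·2)=-13/32, b=Δ1−h1·(2M1+M2)/6=3/4
t_q=1/2 → seg 0, τ=1/2; S=1+-33/8·τ+0·τ²+13/32·τ³=-259/256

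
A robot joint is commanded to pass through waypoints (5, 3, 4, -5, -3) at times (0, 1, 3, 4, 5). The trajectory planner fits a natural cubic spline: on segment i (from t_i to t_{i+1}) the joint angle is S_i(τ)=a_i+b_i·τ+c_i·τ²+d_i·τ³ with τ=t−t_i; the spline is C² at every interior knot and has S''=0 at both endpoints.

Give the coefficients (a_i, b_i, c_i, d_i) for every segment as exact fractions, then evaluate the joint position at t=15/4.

  seg 0: a=5 b=-799/244 c=0 d=311/244
  seg 1: a=3 b=67/122 c=933/244 d=-939/488
  seg 2: a=4 b=-442/61 c=-471/61 d=364/61
  seg 3: a=-5 b=-292/61 c=621/61 d=-207/61
S(15/4) = -1591/488

Δ: Δ0=-2, Δ1=1/2, Δ2=-9, Δ3=2
row 1: diag=6, rhs=15; c'=1/3, d'=5/2
row 2: denom=6−2·1/3=16/3; d'=(-57−2·5/2)/(16/3)=-93/8
row 3: denom=4−1·3/16=61/16; d'=(66−1·-93/8)/(61/16)=1242/61
back: M3=1242/61
back: M2=-93/8−3/16·1242/61=-942/61
back: M1=5/2−1/3·-942/61=933/122
M: M0=0, M1=933/122, M2=-942/61, M3=1242/61, M4=0
seg 0: a=5, c=M0/2=0, d=(M1−M0)/(6·1)=311/244, b=Δ0−h0·(2M0+M1)/6=-799/244
seg 1: a=3, c=M1/2=933/244, d=(M2−M1)/(6·2)=-939/488, b=Δ1−h1·(2M1+M2)/6=67/122
seg 2: a=4, c=M2/2=-471/61, d=(M3−M2)/(6·1)=364/61, b=Δ2−h2·(2M2+M3)/6=-442/61
seg 3: a=-5, c=M3/2=621/61, d=(M4−M3)/(6·1)=-207/61, b=Δ3−h3·(2M3+M4)/6=-292/61
t_q=15/4 → seg 2, τ=3/4; S=4+-442/61·τ+-471/61·τ²+364/61·τ³=-1591/488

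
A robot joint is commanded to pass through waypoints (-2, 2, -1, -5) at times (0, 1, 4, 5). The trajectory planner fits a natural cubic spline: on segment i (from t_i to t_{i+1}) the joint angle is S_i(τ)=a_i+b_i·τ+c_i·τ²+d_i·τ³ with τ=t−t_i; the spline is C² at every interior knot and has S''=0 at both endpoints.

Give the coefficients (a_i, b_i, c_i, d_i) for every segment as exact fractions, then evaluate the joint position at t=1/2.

  seg 0: a=-2 b=251/55 c=0 d=-31/55
  seg 1: a=2 b=158/55 c=-93/55 d=2/15
  seg 2: a=-1 b=-202/55 c=-27/55 d=9/55
S(1/2) = 93/440

Δ: Δ0=4, Δ1=-1, Δ2=-4
row 1: diag=8, rhs=-30; c'=3/8, d'=-15/4
row 2: denom=8−3·3/8=55/8; d'=(-18−3·-15/4)/(55/8)=-54/55
back: M2=-54/55
back: M1=-15/4−3/8·-54/55=-186/55
M: M0=0, M1=-186/55, M2=-54/55, M3=0
seg 0: a=-2, c=M0/2=0, d=(M1−M0)/(6·1)=-31/55, b=Δ0−h0·(2M0+M1)/6=251/55
seg 1: a=2, c=M1/2=-93/55, d=(M2−M1)/(6·3)=2/15, b=Δ1−h1·(2M1+M2)/6=158/55
seg 2: a=-1, c=M2/2=-27/55, d=(M3−M2)/(6·1)=9/55, b=Δ2−h2·(2M2+M3)/6=-202/55
t_q=1/2 → seg 0, τ=1/2; S=-2+251/55·τ+0·τ²+-31/55·τ³=93/440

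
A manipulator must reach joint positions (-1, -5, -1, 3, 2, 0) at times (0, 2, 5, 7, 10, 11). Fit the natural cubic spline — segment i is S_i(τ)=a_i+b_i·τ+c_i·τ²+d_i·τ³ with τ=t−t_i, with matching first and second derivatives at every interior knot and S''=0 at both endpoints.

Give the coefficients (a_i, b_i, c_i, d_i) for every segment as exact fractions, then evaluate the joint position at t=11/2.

Δ: Δ0=-2, Δ1=4/3, Δ2=2, Δ3=-1/3, Δ4=-2
row 1: diag=10, rhs=20; c'=3/10, d'=2
row 2: denom=10−3·3/10=91/10; d'=(4−3·2)/(91/10)=-20/91
row 3: denom=10−2·20/91=870/91; d'=(-14−2·-20/91)/(870/91)=-617/435
row 4: denom=8−3·91/290=2047/290; d'=(-10−3·-617/435)/(2047/290)=-1666/2047
back: M4=-1666/2047
back: M3=-617/435−91/290·-1666/2047=-7142/6141
back: M2=-20/91−20/91·-7142/6141=220/6141
back: M1=2−3/10·220/6141=4072/2047
M: M0=0, M1=4072/2047, M2=220/6141, M3=-7142/6141, M4=-1666/2047, M5=0
seg 0: a=-1, c=M0/2=0, d=(M1−M0)/(6·2)=1018/6141, b=Δ0−h0·(2M0+M1)/6=-16354/6141
seg 1: a=-5, c=M1/2=2036/2047, d=(M2−M1)/(6·3)=-5998/55269, b=Δ1−h1·(2M1+M2)/6=-4138/6141
seg 2: a=-1, c=M2/2=110/6141, d=(M3−M2)/(6·2)=-409/4094, b=Δ2−h2·(2M2+M3)/6=14516/6141
seg 3: a=3, c=M3/2=-3571/6141, d=(M4−M3)/(6·3)=1072/55269, b=Δ3−h3·(2M3+M4)/6=7594/6141
seg 4: a=2, c=M4/2=-833/2047, d=(M5−M4)/(6·1)=833/6141, b=Δ4−h4·(2M4+M5)/6=-10616/6141
t_q=11/2 → seg 2, τ=1/2; S=-1+14516/6141·τ+110/6141·τ²+-409/4094·τ³=5695/32752

  seg 0: a=-1 b=-16354/6141 c=0 d=1018/6141
  seg 1: a=-5 b=-4138/6141 c=2036/2047 d=-5998/55269
  seg 2: a=-1 b=14516/6141 c=110/6141 d=-409/4094
  seg 3: a=3 b=7594/6141 c=-3571/6141 d=1072/55269
  seg 4: a=2 b=-10616/6141 c=-833/2047 d=833/6141
S(11/2) = 5695/32752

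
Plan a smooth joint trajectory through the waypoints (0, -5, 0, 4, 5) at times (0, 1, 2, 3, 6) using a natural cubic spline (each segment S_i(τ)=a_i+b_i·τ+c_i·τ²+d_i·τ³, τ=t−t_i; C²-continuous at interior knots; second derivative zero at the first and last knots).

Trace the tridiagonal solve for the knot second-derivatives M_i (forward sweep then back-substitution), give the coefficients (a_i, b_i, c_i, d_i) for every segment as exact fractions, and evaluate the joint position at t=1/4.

  seg 0: a=0 b=-2683/348 c=0 d=943/348
  seg 1: a=-5 b=73/174 c=943/116 d=-1235/348
  seg 2: a=0 b=2099/348 c=-73/29 d=169/348
  seg 3: a=4 b=427/174 c=-123/116 d=41/348
S(1/4) = -13995/7424

Δ: Δ0=-5, Δ1=5, Δ2=4, Δ3=1/3
row 1: diag=4, rhs=60; c'=1/4, d'=15
row 2: denom=4−1·1/4=15/4; d'=(-6−1·15)/(15/4)=-28/5
row 3: denom=8−1·4/15=116/15; d'=(-22−1·-28/5)/(116/15)=-123/58
back: M3=-123/58
back: M2=-28/5−4/15·-123/58=-146/29
back: M1=15−1/4·-146/29=943/58
M: M0=0, M1=943/58, M2=-146/29, M3=-123/58, M4=0
seg 0: a=0, c=M0/2=0, d=(M1−M0)/(6·1)=943/348, b=Δ0−h0·(2M0+M1)/6=-2683/348
seg 1: a=-5, c=M1/2=943/116, d=(M2−M1)/(6·1)=-1235/348, b=Δ1−h1·(2M1+M2)/6=73/174
seg 2: a=0, c=M2/2=-73/29, d=(M3−M2)/(6·1)=169/348, b=Δ2−h2·(2M2+M3)/6=2099/348
seg 3: a=4, c=M3/2=-123/116, d=(M4−M3)/(6·3)=41/348, b=Δ3−h3·(2M3+M4)/6=427/174
t_q=1/4 → seg 0, τ=1/4; S=0+-2683/348·τ+0·τ²+943/348·τ³=-13995/7424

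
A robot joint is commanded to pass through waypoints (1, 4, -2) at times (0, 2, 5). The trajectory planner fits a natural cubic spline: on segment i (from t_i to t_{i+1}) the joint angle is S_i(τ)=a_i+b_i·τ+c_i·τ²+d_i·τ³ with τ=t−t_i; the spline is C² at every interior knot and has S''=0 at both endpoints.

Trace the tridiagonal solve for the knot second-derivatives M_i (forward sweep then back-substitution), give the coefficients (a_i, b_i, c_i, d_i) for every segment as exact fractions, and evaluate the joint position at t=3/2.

  seg 0: a=1 b=11/5 c=0 d=-7/40
  seg 1: a=4 b=1/10 c=-21/20 d=7/60
S(3/2) = 1187/320

Δ: Δ0=3/2, Δ1=-2
row 1: diag=10, rhs=-21; c'=3/10, d'=-21/10
back: M1=-21/10
M: M0=0, M1=-21/10, M2=0
seg 0: a=1, c=M0/2=0, d=(M1−M0)/(6·2)=-7/40, b=Δ0−h0·(2M0+M1)/6=11/5
seg 1: a=4, c=M1/2=-21/20, d=(M2−M1)/(6·3)=7/60, b=Δ1−h1·(2M1+M2)/6=1/10
t_q=3/2 → seg 0, τ=3/2; S=1+11/5·τ+0·τ²+-7/40·τ³=1187/320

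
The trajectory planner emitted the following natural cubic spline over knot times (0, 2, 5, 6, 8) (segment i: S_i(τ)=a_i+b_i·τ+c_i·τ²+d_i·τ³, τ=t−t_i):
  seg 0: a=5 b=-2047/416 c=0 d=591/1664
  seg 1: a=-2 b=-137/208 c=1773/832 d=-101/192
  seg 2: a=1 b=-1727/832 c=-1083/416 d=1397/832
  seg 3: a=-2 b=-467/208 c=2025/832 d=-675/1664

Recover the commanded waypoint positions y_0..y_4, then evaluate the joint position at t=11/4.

y_0=5 y_1=-2 y_2=1 y_3=-2 y_4=0
S(11/4) = -80789/53248

y_0 = S_0(0) = a_0 = 5
y_1 = S_1(0) = a_1 = -2
y_2 = S_2(0) = a_2 = 1
y_3 = S_3(0) = a_3 = -2
y_4 = S_3(2) = 0
t_q=11/4 is in segment 1 (τ=3/4); S_1(τ)=-80789/53248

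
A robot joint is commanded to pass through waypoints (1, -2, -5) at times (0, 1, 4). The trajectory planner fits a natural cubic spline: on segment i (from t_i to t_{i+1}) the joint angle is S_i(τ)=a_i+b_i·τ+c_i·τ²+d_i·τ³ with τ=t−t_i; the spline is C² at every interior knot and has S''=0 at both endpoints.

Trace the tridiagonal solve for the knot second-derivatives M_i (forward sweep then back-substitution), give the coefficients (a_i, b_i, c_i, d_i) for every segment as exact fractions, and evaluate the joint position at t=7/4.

  seg 0: a=1 b=-13/4 c=0 d=1/4
  seg 1: a=-2 b=-5/2 c=3/4 d=-1/12
S(7/4) = -893/256

Δ: Δ0=-3, Δ1=-1
row 1: diag=8, rhs=12; c'=3/8, d'=3/2
back: M1=3/2
M: M0=0, M1=3/2, M2=0
seg 0: a=1, c=M0/2=0, d=(M1−M0)/(6·1)=1/4, b=Δ0−h0·(2M0+M1)/6=-13/4
seg 1: a=-2, c=M1/2=3/4, d=(M2−M1)/(6·3)=-1/12, b=Δ1−h1·(2M1+M2)/6=-5/2
t_q=7/4 → seg 1, τ=3/4; S=-2+-5/2·τ+3/4·τ²+-1/12·τ³=-893/256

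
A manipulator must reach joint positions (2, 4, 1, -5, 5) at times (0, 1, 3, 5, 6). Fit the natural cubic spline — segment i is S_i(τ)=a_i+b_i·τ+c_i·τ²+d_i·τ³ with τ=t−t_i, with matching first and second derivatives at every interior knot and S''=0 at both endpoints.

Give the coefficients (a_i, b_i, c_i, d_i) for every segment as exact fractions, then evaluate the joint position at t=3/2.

  seg 0: a=2 b=47/20 c=0 d=-7/20
  seg 1: a=4 b=13/10 c=-21/20 d=-7/40
  seg 2: a=1 b=-5 c=-21/10 d=31/20
  seg 3: a=-5 b=26/5 c=36/5 d=-12/5
S(3/2) = 1397/320

Δ: Δ0=2, Δ1=-3/2, Δ2=-3, Δ3=10
row 1: diag=6, rhs=-21; c'=1/3, d'=-7/2
row 2: denom=8−2·1/3=22/3; d'=(-9−2·-7/2)/(22/3)=-3/11
row 3: denom=6−2·3/11=60/11; d'=(78−2·-3/11)/(60/11)=72/5
back: M3=72/5
back: M2=-3/11−3/11·72/5=-21/5
back: M1=-7/2−1/3·-21/5=-21/10
M: M0=0, M1=-21/10, M2=-21/5, M3=72/5, M4=0
seg 0: a=2, c=M0/2=0, d=(M1−M0)/(6·1)=-7/20, b=Δ0−h0·(2M0+M1)/6=47/20
seg 1: a=4, c=M1/2=-21/20, d=(M2−M1)/(6·2)=-7/40, b=Δ1−h1·(2M1+M2)/6=13/10
seg 2: a=1, c=M2/2=-21/10, d=(M3−M2)/(6·2)=31/20, b=Δ2−h2·(2M2+M3)/6=-5
seg 3: a=-5, c=M3/2=36/5, d=(M4−M3)/(6·1)=-12/5, b=Δ3−h3·(2M3+M4)/6=26/5
t_q=3/2 → seg 1, τ=1/2; S=4+13/10·τ+-21/20·τ²+-7/40·τ³=1397/320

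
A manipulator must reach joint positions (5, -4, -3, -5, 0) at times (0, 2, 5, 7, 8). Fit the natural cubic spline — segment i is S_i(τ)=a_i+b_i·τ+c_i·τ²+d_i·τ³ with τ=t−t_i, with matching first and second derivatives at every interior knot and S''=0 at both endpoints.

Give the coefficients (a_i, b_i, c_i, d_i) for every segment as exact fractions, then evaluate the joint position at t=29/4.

Δ: Δ0=-9/2, Δ1=1/3, Δ2=-1, Δ3=5
row 1: diag=10, rhs=29; c'=3/10, d'=29/10
row 2: denom=10−3·3/10=91/10; d'=(-8−3·29/10)/(91/10)=-167/91
row 3: denom=6−2·20/91=506/91; d'=(36−2·-167/91)/(506/91)=1805/253
back: M3=1805/253
back: M2=-167/91−20/91·1805/253=-861/253
back: M1=29/10−3/10·-861/253=992/253
M: M0=0, M1=992/253, M2=-861/253, M3=1805/253, M4=0
seg 0: a=5, c=M0/2=0, d=(M1−M0)/(6·2)=248/759, b=Δ0−h0·(2M0+M1)/6=-8815/1518
seg 1: a=-4, c=M1/2=496/253, d=(M2−M1)/(6·3)=-1853/4554, b=Δ1−h1·(2M1+M2)/6=-2863/1518
seg 2: a=-3, c=M2/2=-861/506, d=(M3−M2)/(6·2)=1333/1518, b=Δ2−h2·(2M2+M3)/6=-842/759
seg 3: a=-5, c=M3/2=1805/506, d=(M4−M3)/(6·1)=-1805/1518, b=Δ3−h3·(2M3+M4)/6=1990/759
t_q=29/4 → seg 3, τ=1/4; S=-5+1990/759·τ+1805/506·τ²+-1805/1518·τ³=-134075/32384

  seg 0: a=5 b=-8815/1518 c=0 d=248/759
  seg 1: a=-4 b=-2863/1518 c=496/253 d=-1853/4554
  seg 2: a=-3 b=-842/759 c=-861/506 d=1333/1518
  seg 3: a=-5 b=1990/759 c=1805/506 d=-1805/1518
S(29/4) = -134075/32384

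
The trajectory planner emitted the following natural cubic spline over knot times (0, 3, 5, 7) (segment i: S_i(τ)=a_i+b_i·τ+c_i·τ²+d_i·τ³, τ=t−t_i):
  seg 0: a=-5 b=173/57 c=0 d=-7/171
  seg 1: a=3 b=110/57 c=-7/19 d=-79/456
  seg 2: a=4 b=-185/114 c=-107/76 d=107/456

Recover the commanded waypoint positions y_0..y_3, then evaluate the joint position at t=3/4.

y_0=-5 y_1=3 y_2=4 y_3=-3
S(3/4) = -3333/1216

y_0 = S_0(0) = a_0 = -5
y_1 = S_1(0) = a_1 = 3
y_2 = S_2(0) = a_2 = 4
y_3 = S_2(2) = -3
t_q=3/4 is in segment 0 (τ=3/4); S_0(τ)=-3333/1216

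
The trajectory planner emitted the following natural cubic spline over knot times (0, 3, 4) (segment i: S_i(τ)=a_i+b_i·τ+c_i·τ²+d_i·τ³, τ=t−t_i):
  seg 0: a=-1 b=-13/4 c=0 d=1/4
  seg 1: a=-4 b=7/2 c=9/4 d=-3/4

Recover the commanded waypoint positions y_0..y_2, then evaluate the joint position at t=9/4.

y_0=-1 y_1=-4 y_2=1
S(9/4) = -1399/256

y_0 = S_0(0) = a_0 = -1
y_1 = S_1(0) = a_1 = -4
y_2 = S_1(1) = 1
t_q=9/4 is in segment 0 (τ=9/4); S_0(τ)=-1399/256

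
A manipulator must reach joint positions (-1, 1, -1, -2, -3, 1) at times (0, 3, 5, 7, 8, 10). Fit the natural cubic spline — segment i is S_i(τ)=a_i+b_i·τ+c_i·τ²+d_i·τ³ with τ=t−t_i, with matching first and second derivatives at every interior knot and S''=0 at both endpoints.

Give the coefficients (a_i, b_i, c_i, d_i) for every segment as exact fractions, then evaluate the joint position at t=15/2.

  seg 0: a=-1 b=9211/7260 c=0 d=-1457/21780
  seg 1: a=1 b=-1951/3630 c=-1457/2420 d=673/3630
  seg 2: a=-1 b=-2617/3630 c=247/484 d=-2903/14520
  seg 3: a=-2 b=-178/165 c=-417/605 d=1394/1815
  seg 4: a=-3 b=-278/1815 c=977/605 d=-977/3630
S(15/2) = -633/242

Δ: Δ0=2/3, Δ1=-1, Δ2=-1/2, Δ3=-1, Δ4=2
row 1: diag=10, rhs=-10; c'=1/5, d'=-1
row 2: denom=8−2·1/5=38/5; d'=(3−2·-1)/(38/5)=25/38
row 3: denom=6−2·5/19=104/19; d'=(-3−2·25/38)/(104/19)=-41/52
row 4: denom=6−1·19/104=605/104; d'=(18−1·-41/52)/(605/104)=1954/605
back: M4=1954/605
back: M3=-41/52−19/104·1954/605=-834/605
back: M2=25/38−5/19·-834/605=247/242
back: M1=-1−1/5·247/242=-1457/1210
M: M0=0, M1=-1457/1210, M2=247/242, M3=-834/605, M4=1954/605, M5=0
seg 0: a=-1, c=M0/2=0, d=(M1−M0)/(6·3)=-1457/21780, b=Δ0−h0·(2M0+M1)/6=9211/7260
seg 1: a=1, c=M1/2=-1457/2420, d=(M2−M1)/(6·2)=673/3630, b=Δ1−h1·(2M1+M2)/6=-1951/3630
seg 2: a=-1, c=M2/2=247/484, d=(M3−M2)/(6·2)=-2903/14520, b=Δ2−h2·(2M2+M3)/6=-2617/3630
seg 3: a=-2, c=M3/2=-417/605, d=(M4−M3)/(6·1)=1394/1815, b=Δ3−h3·(2M3+M4)/6=-178/165
seg 4: a=-3, c=M4/2=977/605, d=(M5−M4)/(6·2)=-977/3630, b=Δ4−h4·(2M4+M5)/6=-278/1815
t_q=15/2 → seg 3, τ=1/2; S=-2+-178/165·τ+-417/605·τ²+1394/1815·τ³=-633/242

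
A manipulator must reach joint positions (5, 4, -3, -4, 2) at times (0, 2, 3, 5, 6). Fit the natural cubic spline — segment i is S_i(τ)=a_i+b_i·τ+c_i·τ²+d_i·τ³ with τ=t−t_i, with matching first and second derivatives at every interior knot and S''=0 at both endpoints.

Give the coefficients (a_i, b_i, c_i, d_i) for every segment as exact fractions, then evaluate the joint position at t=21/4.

  seg 0: a=5 b=125/62 c=0 d=-39/62
  seg 1: a=4 b=-343/62 c=-117/31 d=143/62
  seg 2: a=-3 b=-191/31 c=195/62 d=-39/248
  seg 3: a=-4 b=281/62 c=273/124 d=-91/124
S(21/4) = -21751/7936

Δ: Δ0=-1/2, Δ1=-7, Δ2=-1/2, Δ3=6
row 1: diag=6, rhs=-39; c'=1/6, d'=-13/2
row 2: denom=6−1·1/6=35/6; d'=(39−1·-13/2)/(35/6)=39/5
row 3: denom=6−2·12/35=186/35; d'=(39−2·39/5)/(186/35)=273/62
back: M3=273/62
back: M2=39/5−12/35·273/62=195/31
back: M1=-13/2−1/6·195/31=-234/31
M: M0=0, M1=-234/31, M2=195/31, M3=273/62, M4=0
seg 0: a=5, c=M0/2=0, d=(M1−M0)/(6·2)=-39/62, b=Δ0−h0·(2M0+M1)/6=125/62
seg 1: a=4, c=M1/2=-117/31, d=(M2−M1)/(6·1)=143/62, b=Δ1−h1·(2M1+M2)/6=-343/62
seg 2: a=-3, c=M2/2=195/62, d=(M3−M2)/(6·2)=-39/248, b=Δ2−h2·(2M2+M3)/6=-191/31
seg 3: a=-4, c=M3/2=273/124, d=(M4−M3)/(6·1)=-91/124, b=Δ3−h3·(2M3+M4)/6=281/62
t_q=21/4 → seg 3, τ=1/4; S=-4+281/62·τ+273/124·τ²+-91/124·τ³=-21751/7936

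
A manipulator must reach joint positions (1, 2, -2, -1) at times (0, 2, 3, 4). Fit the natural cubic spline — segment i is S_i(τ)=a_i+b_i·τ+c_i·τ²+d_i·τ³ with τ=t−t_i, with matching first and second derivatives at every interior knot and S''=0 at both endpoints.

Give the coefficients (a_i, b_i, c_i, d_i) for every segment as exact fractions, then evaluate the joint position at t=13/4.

Δ: Δ0=1/2, Δ1=-4, Δ2=1
row 1: diag=6, rhs=-27; c'=1/6, d'=-9/2
row 2: denom=4−1·1/6=23/6; d'=(30−1·-9/2)/(23/6)=9
back: M2=9
back: M1=-9/2−1/6·9=-6
M: M0=0, M1=-6, M2=9, M3=0
seg 0: a=1, c=M0/2=0, d=(M1−M0)/(6·2)=-1/2, b=Δ0−h0·(2M0+M1)/6=5/2
seg 1: a=2, c=M1/2=-3, d=(M2−M1)/(6·1)=5/2, b=Δ1−h1·(2M1+M2)/6=-7/2
seg 2: a=-2, c=M2/2=9/2, d=(M3−M2)/(6·1)=-3/2, b=Δ2−h2·(2M2+M3)/6=-2
t_q=13/4 → seg 2, τ=1/4; S=-2+-2·τ+9/2·τ²+-3/2·τ³=-287/128

  seg 0: a=1 b=5/2 c=0 d=-1/2
  seg 1: a=2 b=-7/2 c=-3 d=5/2
  seg 2: a=-2 b=-2 c=9/2 d=-3/2
S(13/4) = -287/128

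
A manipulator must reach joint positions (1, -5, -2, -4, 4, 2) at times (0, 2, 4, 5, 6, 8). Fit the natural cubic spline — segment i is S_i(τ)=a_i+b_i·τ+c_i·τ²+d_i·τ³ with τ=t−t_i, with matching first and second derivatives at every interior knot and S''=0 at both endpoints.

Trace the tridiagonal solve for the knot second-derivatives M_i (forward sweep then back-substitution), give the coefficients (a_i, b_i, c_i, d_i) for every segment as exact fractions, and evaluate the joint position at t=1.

Δ: Δ0=-3, Δ1=3/2, Δ2=-2, Δ3=8, Δ4=-1
row 1: diag=8, rhs=27; c'=1/4, d'=27/8
row 2: denom=6−2·1/4=11/2; d'=(-21−2·27/8)/(11/2)=-111/22
row 3: denom=4−1·2/11=42/11; d'=(60−1·-111/22)/(42/11)=477/28
row 4: denom=6−1·11/42=241/42; d'=(-54−1·477/28)/(241/42)=-5967/482
back: M4=-5967/482
back: M3=477/28−11/42·-5967/482=4887/241
back: M2=-111/22−2/11·4887/241=-4209/482
back: M1=27/8−1/4·-4209/482=2679/482
M: M0=0, M1=2679/482, M2=-4209/482, M3=4887/241, M4=-5967/482, M5=0
seg 0: a=1, c=M0/2=0, d=(M1−M0)/(6·2)=893/1928, b=Δ0−h0·(2M0+M1)/6=-2339/482
seg 1: a=-5, c=M1/2=2679/964, d=(M2−M1)/(6·2)=-287/241, b=Δ1−h1·(2M1+M2)/6=170/241
seg 2: a=-2, c=M2/2=-4209/964, d=(M3−M2)/(6·1)=4661/964, b=Δ2−h2·(2M2+M3)/6=-595/241
seg 3: a=-4, c=M3/2=4887/482, d=(M4−M3)/(6·1)=-5247/964, b=Δ3−h3·(2M3+M4)/6=3185/964
seg 4: a=4, c=M4/2=-5967/964, d=(M5−M4)/(6·2)=1989/1928, b=Δ4−h4·(2M4+M5)/6=1748/241
t_q=1 → seg 0, τ=1; S=1+-2339/482·τ+0·τ²+893/1928·τ³=-6535/1928

  seg 0: a=1 b=-2339/482 c=0 d=893/1928
  seg 1: a=-5 b=170/241 c=2679/964 d=-287/241
  seg 2: a=-2 b=-595/241 c=-4209/964 d=4661/964
  seg 3: a=-4 b=3185/964 c=4887/482 d=-5247/964
  seg 4: a=4 b=1748/241 c=-5967/964 d=1989/1928
S(1) = -6535/1928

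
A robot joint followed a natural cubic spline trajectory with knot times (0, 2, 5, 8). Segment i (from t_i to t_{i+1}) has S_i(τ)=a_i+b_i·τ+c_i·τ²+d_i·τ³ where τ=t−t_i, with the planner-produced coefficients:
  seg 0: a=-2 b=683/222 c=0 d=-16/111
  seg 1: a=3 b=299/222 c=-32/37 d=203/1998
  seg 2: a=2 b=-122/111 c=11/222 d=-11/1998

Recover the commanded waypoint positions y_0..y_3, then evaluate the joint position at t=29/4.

y_0=-2 y_1=3 y_2=2 y_3=-1
S(29/4) = -1349/4736

y_0 = S_0(0) = a_0 = -2
y_1 = S_1(0) = a_1 = 3
y_2 = S_2(0) = a_2 = 2
y_3 = S_2(3) = -1
t_q=29/4 is in segment 2 (τ=9/4); S_2(τ)=-1349/4736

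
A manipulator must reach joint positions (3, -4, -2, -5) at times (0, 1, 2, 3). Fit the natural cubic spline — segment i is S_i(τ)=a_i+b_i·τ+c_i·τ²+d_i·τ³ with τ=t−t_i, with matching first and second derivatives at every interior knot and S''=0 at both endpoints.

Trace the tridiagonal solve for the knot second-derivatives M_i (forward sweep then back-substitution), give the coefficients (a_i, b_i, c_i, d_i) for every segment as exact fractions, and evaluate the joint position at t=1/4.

  seg 0: a=3 b=-146/15 c=0 d=41/15
  seg 1: a=-4 b=-23/15 c=41/5 d=-14/3
  seg 2: a=-2 b=13/15 c=-29/5 d=29/15
S(1/4) = 39/64

Δ: Δ0=-7, Δ1=2, Δ2=-3
row 1: diag=4, rhs=54; c'=1/4, d'=27/2
row 2: denom=4−1·1/4=15/4; d'=(-30−1·27/2)/(15/4)=-58/5
back: M2=-58/5
back: M1=27/2−1/4·-58/5=82/5
M: M0=0, M1=82/5, M2=-58/5, M3=0
seg 0: a=3, c=M0/2=0, d=(M1−M0)/(6·1)=41/15, b=Δ0−h0·(2M0+M1)/6=-146/15
seg 1: a=-4, c=M1/2=41/5, d=(M2−M1)/(6·1)=-14/3, b=Δ1−h1·(2M1+M2)/6=-23/15
seg 2: a=-2, c=M2/2=-29/5, d=(M3−M2)/(6·1)=29/15, b=Δ2−h2·(2M2+M3)/6=13/15
t_q=1/4 → seg 0, τ=1/4; S=3+-146/15·τ+0·τ²+41/15·τ³=39/64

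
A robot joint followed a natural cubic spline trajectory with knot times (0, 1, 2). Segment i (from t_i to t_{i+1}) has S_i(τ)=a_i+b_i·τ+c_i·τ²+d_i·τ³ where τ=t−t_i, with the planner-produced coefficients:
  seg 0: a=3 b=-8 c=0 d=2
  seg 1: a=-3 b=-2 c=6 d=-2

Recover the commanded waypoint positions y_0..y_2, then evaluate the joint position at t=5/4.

y_0 = S_0(0) = a_0 = 3
y_1 = S_1(0) = a_1 = -3
y_2 = S_1(1) = -1
t_q=5/4 is in segment 1 (τ=1/4); S_1(τ)=-101/32

y_0=3 y_1=-3 y_2=-1
S(5/4) = -101/32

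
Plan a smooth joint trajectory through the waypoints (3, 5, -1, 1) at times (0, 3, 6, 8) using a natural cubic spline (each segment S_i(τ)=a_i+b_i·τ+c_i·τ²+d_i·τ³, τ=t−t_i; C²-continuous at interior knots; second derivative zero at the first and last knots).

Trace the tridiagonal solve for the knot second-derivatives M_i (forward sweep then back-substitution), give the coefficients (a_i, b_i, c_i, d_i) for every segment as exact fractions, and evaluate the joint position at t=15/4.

Δ: Δ0=2/3, Δ1=-2, Δ2=1
row 1: diag=12, rhs=-16; c'=1/4, d'=-4/3
row 2: denom=10−3·1/4=37/4; d'=(18−3·-4/3)/(37/4)=88/37
back: M2=88/37
back: M1=-4/3−1/4·88/37=-214/111
M: M0=0, M1=-214/111, M2=88/37, M3=0
seg 0: a=3, c=M0/2=0, d=(M1−M0)/(6·3)=-107/999, b=Δ0−h0·(2M0+M1)/6=181/111
seg 1: a=5, c=M1/2=-107/111, d=(M2−M1)/(6·3)=239/999, b=Δ1−h1·(2M1+M2)/6=-140/111
seg 2: a=-1, c=M2/2=44/37, d=(M3−M2)/(6·2)=-22/111, b=Δ2−h2·(2M2+M3)/6=-65/111
t_q=15/4 → seg 1, τ=3/4; S=5+-140/111·τ+-107/111·τ²+239/999·τ³=8555/2368

  seg 0: a=3 b=181/111 c=0 d=-107/999
  seg 1: a=5 b=-140/111 c=-107/111 d=239/999
  seg 2: a=-1 b=-65/111 c=44/37 d=-22/111
S(15/4) = 8555/2368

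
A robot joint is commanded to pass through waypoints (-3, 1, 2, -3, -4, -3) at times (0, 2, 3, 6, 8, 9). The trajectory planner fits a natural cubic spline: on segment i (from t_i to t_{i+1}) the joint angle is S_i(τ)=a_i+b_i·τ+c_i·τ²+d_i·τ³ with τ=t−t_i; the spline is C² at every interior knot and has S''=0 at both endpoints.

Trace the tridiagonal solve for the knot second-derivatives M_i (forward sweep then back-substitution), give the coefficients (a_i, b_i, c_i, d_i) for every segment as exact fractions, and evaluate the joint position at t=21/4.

  seg 0: a=-3 b=3811/1731 c=0 d=-349/6924
  seg 1: a=1 b=2764/1731 c=-349/1154 d=-1019/3462
  seg 2: a=2 b=377/3462 c=-684/577 d=685/3462
  seg 3: a=-3 b=-2876/1731 c=687/1154 d=-101/13848
  seg 4: a=-4 b=2189/3462 c=1273/2308 d=-1273/6924
S(21/4) = -110969/73856

Δ: Δ0=2, Δ1=1, Δ2=-5/3, Δ3=-1/2, Δ4=1
row 1: diag=6, rhs=-6; c'=1/6, d'=-1
row 2: denom=8−1·1/6=47/6; d'=(-16−1·-1)/(47/6)=-90/47
row 3: denom=10−3·18/47=416/47; d'=(7−3·-90/47)/(416/47)=599/416
row 4: denom=6−2·47/208=577/104; d'=(9−2·599/416)/(577/104)=1273/1154
back: M4=1273/1154
back: M3=599/416−47/208·1273/1154=687/577
back: M2=-90/47−18/47·687/577=-1368/577
back: M1=-1−1/6·-1368/577=-349/577
M: M0=0, M1=-349/577, M2=-1368/577, M3=687/577, M4=1273/1154, M5=0
seg 0: a=-3, c=M0/2=0, d=(M1−M0)/(6·2)=-349/6924, b=Δ0−h0·(2M0+M1)/6=3811/1731
seg 1: a=1, c=M1/2=-349/1154, d=(M2−M1)/(6·1)=-1019/3462, b=Δ1−h1·(2M1+M2)/6=2764/1731
seg 2: a=2, c=M2/2=-684/577, d=(M3−M2)/(6·3)=685/3462, b=Δ2−h2·(2M2+M3)/6=377/3462
seg 3: a=-3, c=M3/2=687/1154, d=(M4−M3)/(6·2)=-101/13848, b=Δ3−h3·(2M3+M4)/6=-2876/1731
seg 4: a=-4, c=M4/2=1273/2308, d=(M5−M4)/(6·1)=-1273/6924, b=Δ4−h4·(2M4+M5)/6=2189/3462
t_q=21/4 → seg 2, τ=9/4; S=2+377/3462·τ+-684/577·τ²+685/3462·τ³=-110969/73856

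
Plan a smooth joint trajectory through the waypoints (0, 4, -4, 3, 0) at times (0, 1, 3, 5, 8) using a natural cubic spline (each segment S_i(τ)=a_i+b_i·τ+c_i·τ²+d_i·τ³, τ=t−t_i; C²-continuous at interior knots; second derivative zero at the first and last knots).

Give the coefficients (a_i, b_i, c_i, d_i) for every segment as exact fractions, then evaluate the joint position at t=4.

Δ: Δ0=4, Δ1=-4, Δ2=7/2, Δ3=-1
row 1: diag=6, rhs=-48; c'=1/3, d'=-8
row 2: denom=8−2·1/3=22/3; d'=(45−2·-8)/(22/3)=183/22
row 3: denom=10−2·3/11=104/11; d'=(-27−2·183/22)/(104/11)=-60/13
back: M3=-60/13
back: M2=183/22−3/11·-60/13=249/26
back: M1=-8−1/3·249/26=-291/26
M: M0=0, M1=-291/26, M2=249/26, M3=-60/13, M4=0
seg 0: a=0, c=M0/2=0, d=(M1−M0)/(6·1)=-97/52, b=Δ0−h0·(2M0+M1)/6=305/52
seg 1: a=4, c=M1/2=-291/52, d=(M2−M1)/(6·2)=45/26, b=Δ1−h1·(2M1+M2)/6=7/26
seg 2: a=-4, c=M2/2=249/52, d=(M3−M2)/(6·2)=-123/104, b=Δ2−h2·(2M2+M3)/6=-35/26
seg 3: a=3, c=M3/2=-30/13, d=(M4−M3)/(6·3)=10/39, b=Δ3−h3·(2M3+M4)/6=47/13
t_q=4 → seg 2, τ=1; S=-4+-35/26·τ+249/52·τ²+-123/104·τ³=-181/104

  seg 0: a=0 b=305/52 c=0 d=-97/52
  seg 1: a=4 b=7/26 c=-291/52 d=45/26
  seg 2: a=-4 b=-35/26 c=249/52 d=-123/104
  seg 3: a=3 b=47/13 c=-30/13 d=10/39
S(4) = -181/104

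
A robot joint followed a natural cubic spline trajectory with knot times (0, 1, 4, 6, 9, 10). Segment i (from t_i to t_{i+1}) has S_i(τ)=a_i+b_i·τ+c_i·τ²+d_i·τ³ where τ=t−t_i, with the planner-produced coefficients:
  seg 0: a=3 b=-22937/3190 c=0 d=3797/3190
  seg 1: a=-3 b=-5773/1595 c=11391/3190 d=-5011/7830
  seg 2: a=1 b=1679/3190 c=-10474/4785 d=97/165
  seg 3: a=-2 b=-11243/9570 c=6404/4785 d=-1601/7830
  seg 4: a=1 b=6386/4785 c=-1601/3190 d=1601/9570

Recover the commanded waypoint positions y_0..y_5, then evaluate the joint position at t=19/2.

y_0 = S_0(0) = a_0 = 3
y_1 = S_1(0) = a_1 = -3
y_2 = S_2(0) = a_2 = 1
y_3 = S_3(0) = a_3 = -2
y_4 = S_4(0) = a_4 = 1
y_5 = S_4(1) = 2
t_q=19/2 is in segment 4 (τ=1/2); S_4(τ)=39881/25520

y_0=3 y_1=-3 y_2=1 y_3=-2 y_4=1 y_5=2
S(19/2) = 39881/25520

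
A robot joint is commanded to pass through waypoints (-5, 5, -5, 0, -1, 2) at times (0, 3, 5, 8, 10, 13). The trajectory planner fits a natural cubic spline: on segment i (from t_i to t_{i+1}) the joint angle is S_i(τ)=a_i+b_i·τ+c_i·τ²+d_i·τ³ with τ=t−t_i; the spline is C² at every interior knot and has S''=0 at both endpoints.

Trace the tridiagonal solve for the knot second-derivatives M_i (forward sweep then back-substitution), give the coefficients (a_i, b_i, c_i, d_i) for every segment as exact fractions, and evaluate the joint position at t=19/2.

Δ: Δ0=10/3, Δ1=-5, Δ2=5/3, Δ3=-1/2, Δ4=1
row 1: diag=10, rhs=-50; c'=1/5, d'=-5
row 2: denom=10−2·1/5=48/5; d'=(40−2·-5)/(48/5)=125/24
row 3: denom=10−3·5/16=145/16; d'=(-13−3·125/24)/(145/16)=-458/145
row 4: denom=10−2·32/145=1386/145; d'=(9−2·-458/145)/(1386/145)=2221/1386
back: M4=2221/1386
back: M3=-458/145−32/145·2221/1386=-2434/693
back: M2=125/24−5/16·-2434/693=4370/693
back: M1=-5−1/5·4370/693=-4339/693
M: M0=0, M1=-4339/693, M2=4370/693, M3=-2434/693, M4=2221/1386, M5=0
seg 0: a=-5, c=M0/2=0, d=(M1−M0)/(6·3)=-4339/12474, b=Δ0−h0·(2M0+M1)/6=8959/1386
seg 1: a=5, c=M1/2=-4339/1386, d=(M2−M1)/(6·2)=2903/2772, b=Δ1−h1·(2M1+M2)/6=-2029/693
seg 2: a=-5, c=M2/2=2185/693, d=(M3−M2)/(6·3)=-6/11, b=Δ2−h2·(2M2+M3)/6=-222/77
seg 3: a=0, c=M3/2=-1217/693, d=(M4−M3)/(6·2)=2363/5544, b=Δ3−h3·(2M3+M4)/6=302/231
seg 4: a=-1, c=M4/2=2221/2772, d=(M5−M4)/(6·3)=-2221/24948, b=Δ4−h4·(2M4+M5)/6=-835/1386
t_q=19/2 → seg 3, τ=3/2; S=0+302/231·τ+-1217/693·τ²+2363/5544·τ³=-2719/4928

  seg 0: a=-5 b=8959/1386 c=0 d=-4339/12474
  seg 1: a=5 b=-2029/693 c=-4339/1386 d=2903/2772
  seg 2: a=-5 b=-222/77 c=2185/693 d=-6/11
  seg 3: a=0 b=302/231 c=-1217/693 d=2363/5544
  seg 4: a=-1 b=-835/1386 c=2221/2772 d=-2221/24948
S(19/2) = -2719/4928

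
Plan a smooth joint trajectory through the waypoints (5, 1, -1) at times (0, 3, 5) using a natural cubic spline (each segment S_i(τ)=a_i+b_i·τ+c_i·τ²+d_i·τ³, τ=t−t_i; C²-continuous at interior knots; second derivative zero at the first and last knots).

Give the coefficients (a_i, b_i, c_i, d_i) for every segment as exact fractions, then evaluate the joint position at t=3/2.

Δ: Δ0=-4/3, Δ1=-1
row 1: diag=10, rhs=2; c'=1/5, d'=1/5
back: M1=1/5
M: M0=0, M1=1/5, M2=0
seg 0: a=5, c=M0/2=0, d=(M1−M0)/(6·3)=1/90, b=Δ0−h0·(2M0+M1)/6=-43/30
seg 1: a=1, c=M1/2=1/10, d=(M2−M1)/(6·2)=-1/60, b=Δ1−h1·(2M1+M2)/6=-17/15
t_q=3/2 → seg 0, τ=3/2; S=5+-43/30·τ+0·τ²+1/90·τ³=231/80

  seg 0: a=5 b=-43/30 c=0 d=1/90
  seg 1: a=1 b=-17/15 c=1/10 d=-1/60
S(3/2) = 231/80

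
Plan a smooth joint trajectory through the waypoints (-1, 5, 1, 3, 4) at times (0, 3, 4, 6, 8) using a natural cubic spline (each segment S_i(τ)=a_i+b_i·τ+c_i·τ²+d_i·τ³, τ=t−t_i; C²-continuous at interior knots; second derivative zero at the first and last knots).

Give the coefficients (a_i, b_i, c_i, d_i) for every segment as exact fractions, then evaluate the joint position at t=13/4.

Δ: Δ0=2, Δ1=-4, Δ2=1, Δ3=1/2
row 1: diag=8, rhs=-36; c'=1/8, d'=-9/2
row 2: denom=6−1·1/8=47/8; d'=(30−1·-9/2)/(47/8)=276/47
row 3: denom=8−2·16/47=344/47; d'=(-3−2·276/47)/(344/47)=-693/344
back: M3=-693/344
back: M2=276/47−16/47·-693/344=282/43
back: M1=-9/2−1/8·282/43=-915/172
M: M0=0, M1=-915/172, M2=282/43, M3=-693/344, M4=0
seg 0: a=-1, c=M0/2=0, d=(M1−M0)/(6·3)=-305/1032, b=Δ0−h0·(2M0+M1)/6=1603/344
seg 1: a=5, c=M1/2=-915/344, d=(M2−M1)/(6·1)=681/344, b=Δ1−h1·(2M1+M2)/6=-571/172
seg 2: a=1, c=M2/2=141/43, d=(M3−M2)/(6·2)=-983/1376, b=Δ2−h2·(2M2+M3)/6=-929/344
seg 3: a=3, c=M3/2=-693/688, d=(M4−M3)/(6·2)=231/1376, b=Δ3−h3·(2M3+M4)/6=317/172
t_q=13/4 → seg 1, τ=1/4; S=5+-571/172·τ+-915/344·τ²+681/344·τ³=88829/22016

  seg 0: a=-1 b=1603/344 c=0 d=-305/1032
  seg 1: a=5 b=-571/172 c=-915/344 d=681/344
  seg 2: a=1 b=-929/344 c=141/43 d=-983/1376
  seg 3: a=3 b=317/172 c=-693/688 d=231/1376
S(13/4) = 88829/22016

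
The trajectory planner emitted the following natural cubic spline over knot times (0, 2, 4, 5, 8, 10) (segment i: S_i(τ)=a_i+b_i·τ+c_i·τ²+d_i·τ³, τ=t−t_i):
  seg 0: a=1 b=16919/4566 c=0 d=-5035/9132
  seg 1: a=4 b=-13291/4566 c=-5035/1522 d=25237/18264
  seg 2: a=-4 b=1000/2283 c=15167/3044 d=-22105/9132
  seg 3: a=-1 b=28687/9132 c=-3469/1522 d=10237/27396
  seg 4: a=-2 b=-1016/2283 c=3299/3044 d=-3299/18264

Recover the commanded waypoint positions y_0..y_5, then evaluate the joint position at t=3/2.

y_0=1 y_1=4 y_2=-4 y_3=-1 y_4=-2 y_5=0
S(3/2) = 114389/24352

y_0 = S_0(0) = a_0 = 1
y_1 = S_1(0) = a_1 = 4
y_2 = S_2(0) = a_2 = -4
y_3 = S_3(0) = a_3 = -1
y_4 = S_4(0) = a_4 = -2
y_5 = S_4(2) = 0
t_q=3/2 is in segment 0 (τ=3/2); S_0(τ)=114389/24352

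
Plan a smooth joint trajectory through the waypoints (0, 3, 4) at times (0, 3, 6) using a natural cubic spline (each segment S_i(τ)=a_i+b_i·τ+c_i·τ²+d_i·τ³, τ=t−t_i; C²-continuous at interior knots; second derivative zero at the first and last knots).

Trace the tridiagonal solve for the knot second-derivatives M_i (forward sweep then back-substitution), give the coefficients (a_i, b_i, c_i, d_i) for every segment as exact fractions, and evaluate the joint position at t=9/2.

Δ: Δ0=1, Δ1=1/3
row 1: diag=12, rhs=-4; c'=1/4, d'=-1/3
back: M1=-1/3
M: M0=0, M1=-1/3, M2=0
seg 0: a=0, c=M0/2=0, d=(M1−M0)/(6·3)=-1/54, b=Δ0−h0·(2M0+M1)/6=7/6
seg 1: a=3, c=M1/2=-1/6, d=(M2−M1)/(6·3)=1/54, b=Δ1−h1·(2M1+M2)/6=2/3
t_q=9/2 → seg 1, τ=3/2; S=3+2/3·τ+-1/6·τ²+1/54·τ³=59/16

  seg 0: a=0 b=7/6 c=0 d=-1/54
  seg 1: a=3 b=2/3 c=-1/6 d=1/54
S(9/2) = 59/16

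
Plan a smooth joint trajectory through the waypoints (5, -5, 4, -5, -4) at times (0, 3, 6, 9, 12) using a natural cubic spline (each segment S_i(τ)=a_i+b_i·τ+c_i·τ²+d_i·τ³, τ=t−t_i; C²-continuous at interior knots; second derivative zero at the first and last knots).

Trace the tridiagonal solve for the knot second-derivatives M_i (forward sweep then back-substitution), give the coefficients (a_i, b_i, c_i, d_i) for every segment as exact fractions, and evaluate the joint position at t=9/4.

Δ: Δ0=-10/3, Δ1=3, Δ2=-3, Δ3=1/3
row 1: diag=12, rhs=38; c'=1/4, d'=19/6
row 2: denom=12−3·1/4=45/4; d'=(-36−3·19/6)/(45/4)=-182/45
row 3: denom=12−3·4/15=56/5; d'=(20−3·-182/45)/(56/5)=241/84
back: M3=241/84
back: M2=-182/45−4/15·241/84=-101/21
back: M1=19/6−1/4·-101/21=367/84
M: M0=0, M1=367/84, M2=-101/21, M3=241/84, M4=0
seg 0: a=5, c=M0/2=0, d=(M1−M0)/(6·3)=367/1512, b=Δ0−h0·(2M0+M1)/6=-309/56
seg 1: a=-5, c=M1/2=367/168, d=(M2−M1)/(6·3)=-257/504, b=Δ1−h1·(2M1+M2)/6=29/28
seg 2: a=4, c=M2/2=-101/42, d=(M3−M2)/(6·3)=215/504, b=Δ2−h2·(2M2+M3)/6=3/8
seg 3: a=-5, c=M3/2=241/168, d=(M4−M3)/(6·3)=-241/1512, b=Δ3−h3·(2M3+M4)/6=-71/28
t_q=9/4 → seg 0, τ=9/4; S=5+-309/56·τ+0·τ²+367/1512·τ³=-2381/512

  seg 0: a=5 b=-309/56 c=0 d=367/1512
  seg 1: a=-5 b=29/28 c=367/168 d=-257/504
  seg 2: a=4 b=3/8 c=-101/42 d=215/504
  seg 3: a=-5 b=-71/28 c=241/168 d=-241/1512
S(9/4) = -2381/512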